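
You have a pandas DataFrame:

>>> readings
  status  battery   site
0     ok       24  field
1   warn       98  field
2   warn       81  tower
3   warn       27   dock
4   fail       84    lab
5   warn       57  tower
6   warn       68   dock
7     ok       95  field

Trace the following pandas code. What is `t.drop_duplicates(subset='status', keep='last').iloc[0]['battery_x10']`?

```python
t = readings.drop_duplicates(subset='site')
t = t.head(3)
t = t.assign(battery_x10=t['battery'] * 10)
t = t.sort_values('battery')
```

240

drop duplicate site (keep=first):
  status  battery   site
0     ok       24  field
2   warn       81  tower
3   warn       27   dock
4   fail       84    lab
take first 3 rows:
  status  battery   site
0     ok       24  field
2   warn       81  tower
3   warn       27   dock
add column battery_x10 = t['battery'] * 10:
  status  battery   site  battery_x10
0     ok       24  field          240
2   warn       81  tower          810
3   warn       27   dock          270
sort by battery:
  status  battery   site  battery_x10
0     ok       24  field          240
3   warn       27   dock          270
2   warn       81  tower          810
drop duplicate status (keep=last):
  status  battery   site  battery_x10
0     ok       24  field          240
2   warn       81  tower          810
value at position 0, column 'battery_x10' → 240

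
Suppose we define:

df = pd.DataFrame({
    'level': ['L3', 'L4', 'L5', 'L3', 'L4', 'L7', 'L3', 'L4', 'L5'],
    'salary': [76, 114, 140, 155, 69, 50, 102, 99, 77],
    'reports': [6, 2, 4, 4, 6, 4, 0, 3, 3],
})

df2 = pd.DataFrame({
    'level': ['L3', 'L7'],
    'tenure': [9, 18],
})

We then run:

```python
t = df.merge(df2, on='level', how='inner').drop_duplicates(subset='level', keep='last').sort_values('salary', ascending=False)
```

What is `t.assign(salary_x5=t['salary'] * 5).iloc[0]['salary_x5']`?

510

merge on 'level' (how='inner') → 4 rows:
  level  salary  reports  tenure
0    L3      76        6       9
1    L3     155        4       9
2    L7      50        4      18
3    L3     102        0       9
drop duplicate level (keep=last):
  level  salary  reports  tenure
2    L7      50        4      18
3    L3     102        0       9
sort by salary descending:
  level  salary  reports  tenure
3    L3     102        0       9
2    L7      50        4      18
add column salary_x5 = t['salary'] * 5:
  level  salary  reports  tenure  salary_x5
3    L3     102        0       9        510
2    L7      50        4      18        250
Taking the value at position 0, column 'salary_x5' gives 510.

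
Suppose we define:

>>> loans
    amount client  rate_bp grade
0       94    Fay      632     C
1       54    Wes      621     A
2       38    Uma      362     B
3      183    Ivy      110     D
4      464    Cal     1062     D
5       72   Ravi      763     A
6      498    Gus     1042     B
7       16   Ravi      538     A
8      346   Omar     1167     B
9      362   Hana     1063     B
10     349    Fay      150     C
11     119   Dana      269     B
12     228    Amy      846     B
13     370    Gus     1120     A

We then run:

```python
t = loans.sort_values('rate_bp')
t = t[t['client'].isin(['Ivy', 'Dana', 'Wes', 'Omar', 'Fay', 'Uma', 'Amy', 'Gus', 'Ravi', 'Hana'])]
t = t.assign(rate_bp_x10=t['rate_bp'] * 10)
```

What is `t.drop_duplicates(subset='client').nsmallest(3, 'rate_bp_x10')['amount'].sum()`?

651

sort by rate_bp:
    amount client  rate_bp grade
3      183    Ivy      110     D
10     349    Fay      150     C
11     119   Dana      269     B
2       38    Uma      362     B
7       16   Ravi      538     A
1       54    Wes      621     A
0       94    Fay      632     C
5       72   Ravi      763     A
12     228    Amy      846     B
6      498    Gus     1042     B
4      464    Cal     1062     D
9      362   Hana     1063     B
13     370    Gus     1120     A
8      346   Omar     1167     B
filter rows where client in ['Ivy', 'Dana', 'Wes', 'Omar', 'Fay', 'Uma', 'Amy', 'Gus', 'Ravi', 'Hana']:
    amount client  rate_bp grade
3      183    Ivy      110     D
10     349    Fay      150     C
11     119   Dana      269     B
2       38    Uma      362     B
7       16   Ravi      538     A
1       54    Wes      621     A
0       94    Fay      632     C
5       72   Ravi      763     A
12     228    Amy      846     B
6      498    Gus     1042     B
9      362   Hana     1063     B
13     370    Gus     1120     A
8      346   Omar     1167     B
add column rate_bp_x10 = t['rate_bp'] * 10:
    amount client  rate_bp grade  rate_bp_x10
3      183    Ivy      110     D         1100
10     349    Fay      150     C         1500
11     119   Dana      269     B         2690
2       38    Uma      362     B         3620
7       16   Ravi      538     A         5380
1       54    Wes      621     A         6210
0       94    Fay      632     C         6320
5       72   Ravi      763     A         7630
12     228    Amy      846     B         8460
6      498    Gus     1042     B        10420
9      362   Hana     1063     B        10630
13     370    Gus     1120     A        11200
8      346   Omar     1167     B        11670
drop duplicate client (keep=first):
    amount client  rate_bp grade  rate_bp_x10
3      183    Ivy      110     D         1100
10     349    Fay      150     C         1500
11     119   Dana      269     B         2690
2       38    Uma      362     B         3620
7       16   Ravi      538     A         5380
1       54    Wes      621     A         6210
12     228    Amy      846     B         8460
6      498    Gus     1042     B        10420
9      362   Hana     1063     B        10630
8      346   Omar     1167     B        11670
take 3 rows with smallest rate_bp_x10:
    amount client  rate_bp grade  rate_bp_x10
3      183    Ivy      110     D         1100
10     349    Fay      150     C         1500
11     119   Dana      269     B         2690
Taking the sum of column 'amount' gives 651.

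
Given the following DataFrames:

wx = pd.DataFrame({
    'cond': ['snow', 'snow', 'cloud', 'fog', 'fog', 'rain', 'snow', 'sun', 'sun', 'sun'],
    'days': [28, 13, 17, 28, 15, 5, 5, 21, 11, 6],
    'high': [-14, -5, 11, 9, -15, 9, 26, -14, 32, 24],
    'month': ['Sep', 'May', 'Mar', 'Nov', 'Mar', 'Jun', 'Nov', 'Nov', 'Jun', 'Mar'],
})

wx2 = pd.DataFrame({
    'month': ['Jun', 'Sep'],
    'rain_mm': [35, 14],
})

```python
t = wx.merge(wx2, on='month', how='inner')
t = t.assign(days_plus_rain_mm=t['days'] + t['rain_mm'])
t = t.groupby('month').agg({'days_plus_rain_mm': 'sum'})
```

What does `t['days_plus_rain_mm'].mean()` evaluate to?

merge on 'month' (how='inner') → 3 rows:
   cond  days  high month  rain_mm
0  snow    28   -14   Sep       14
1  rain     5     9   Jun       35
2   sun    11    32   Jun       35
add column days_plus_rain_mm = t['days'] + t['rain_mm']:
   cond  days  high month  rain_mm  days_plus_rain_mm
0  snow    28   -14   Sep       14                 42
1  rain     5     9   Jun       35                 40
2   sun    11    32   Jun       35                 46
group by month, sum of days_plus_rain_mm:
       days_plus_rain_mm
month                   
Jun                   86
Sep                   42
Hence 64.0.

64.0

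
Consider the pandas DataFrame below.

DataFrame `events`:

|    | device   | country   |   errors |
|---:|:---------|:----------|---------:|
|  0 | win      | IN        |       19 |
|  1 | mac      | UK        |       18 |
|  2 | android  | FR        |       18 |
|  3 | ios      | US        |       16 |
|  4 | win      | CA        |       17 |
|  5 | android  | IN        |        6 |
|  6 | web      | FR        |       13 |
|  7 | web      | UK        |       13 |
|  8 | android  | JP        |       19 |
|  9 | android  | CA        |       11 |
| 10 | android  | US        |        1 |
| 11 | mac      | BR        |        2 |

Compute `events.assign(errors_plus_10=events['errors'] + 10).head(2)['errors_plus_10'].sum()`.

57

add column errors_plus_10 = events['errors'] + 10:
     device country  errors  errors_plus_10
0       win      IN      19              29
1       mac      UK      18              28
2   android      FR      18              28
3       ios      US      16              26
4       win      CA      17              27
5   android      IN       6              16
6       web      FR      13              23
7       web      UK      13              23
8   android      JP      19              29
9   android      CA      11              21
10  android      US       1              11
11      mac      BR       2              12
take first 2 rows:
  device country  errors  errors_plus_10
0    win      IN      19              29
1    mac      UK      18              28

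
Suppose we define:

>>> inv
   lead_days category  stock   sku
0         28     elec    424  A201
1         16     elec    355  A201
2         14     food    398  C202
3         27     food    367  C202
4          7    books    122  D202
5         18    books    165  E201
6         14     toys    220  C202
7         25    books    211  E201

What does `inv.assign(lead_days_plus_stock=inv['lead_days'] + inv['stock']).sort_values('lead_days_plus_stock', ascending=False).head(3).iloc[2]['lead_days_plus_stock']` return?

394

add column lead_days_plus_stock = inv['lead_days'] + inv['stock']:
   lead_days category  stock   sku  lead_days_plus_stock
0         28     elec    424  A201                   452
1         16     elec    355  A201                   371
2         14     food    398  C202                   412
3         27     food    367  C202                   394
4          7    books    122  D202                   129
5         18    books    165  E201                   183
6         14     toys    220  C202                   234
7         25    books    211  E201                   236
sort by lead_days_plus_stock descending:
   lead_days category  stock   sku  lead_days_plus_stock
0         28     elec    424  A201                   452
2         14     food    398  C202                   412
3         27     food    367  C202                   394
1         16     elec    355  A201                   371
7         25    books    211  E201                   236
6         14     toys    220  C202                   234
5         18    books    165  E201                   183
4          7    books    122  D202                   129
take first 3 rows:
   lead_days category  stock   sku  lead_days_plus_stock
0         28     elec    424  A201                   452
2         14     food    398  C202                   412
3         27     food    367  C202                   394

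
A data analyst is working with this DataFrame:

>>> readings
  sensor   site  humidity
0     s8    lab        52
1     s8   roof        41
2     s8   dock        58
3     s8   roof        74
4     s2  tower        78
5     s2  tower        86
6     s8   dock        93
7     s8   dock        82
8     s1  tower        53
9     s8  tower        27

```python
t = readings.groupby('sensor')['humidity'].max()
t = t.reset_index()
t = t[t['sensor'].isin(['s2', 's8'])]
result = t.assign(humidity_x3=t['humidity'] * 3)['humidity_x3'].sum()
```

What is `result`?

537

group by sensor, max of humidity:
sensor
s1    53
s2    86
s8    93
Name: humidity, dtype: int64
reset_index():
  sensor  humidity
0     s1        53
1     s2        86
2     s8        93
filter rows where sensor in ['s2', 's8']:
  sensor  humidity
1     s2        86
2     s8        93
add column humidity_x3 = t['humidity'] * 3:
  sensor  humidity  humidity_x3
1     s2        86          258
2     s8        93          279
sum of column 'humidity_x3' → 537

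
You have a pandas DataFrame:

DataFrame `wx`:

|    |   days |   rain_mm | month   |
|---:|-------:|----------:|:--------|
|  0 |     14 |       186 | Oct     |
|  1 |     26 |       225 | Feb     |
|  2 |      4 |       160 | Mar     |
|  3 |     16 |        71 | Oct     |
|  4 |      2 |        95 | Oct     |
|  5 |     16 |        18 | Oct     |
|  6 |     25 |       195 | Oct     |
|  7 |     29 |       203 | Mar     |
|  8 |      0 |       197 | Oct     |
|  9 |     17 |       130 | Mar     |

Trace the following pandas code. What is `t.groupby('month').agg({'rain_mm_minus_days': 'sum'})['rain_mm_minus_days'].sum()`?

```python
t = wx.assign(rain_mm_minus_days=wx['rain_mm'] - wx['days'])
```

1331

add column rain_mm_minus_days = wx['rain_mm'] - wx['days']:
   days  rain_mm month  rain_mm_minus_days
0    14      186   Oct                 172
1    26      225   Feb                 199
2     4      160   Mar                 156
3    16       71   Oct                  55
4     2       95   Oct                  93
5    16       18   Oct                   2
6    25      195   Oct                 170
7    29      203   Mar                 174
8     0      197   Oct                 197
9    17      130   Mar                 113
group by month, sum of rain_mm_minus_days:
       rain_mm_minus_days
month                    
Feb                   199
Mar                   443
Oct                   689
Taking the sum of column 'rain_mm_minus_days' gives 1331.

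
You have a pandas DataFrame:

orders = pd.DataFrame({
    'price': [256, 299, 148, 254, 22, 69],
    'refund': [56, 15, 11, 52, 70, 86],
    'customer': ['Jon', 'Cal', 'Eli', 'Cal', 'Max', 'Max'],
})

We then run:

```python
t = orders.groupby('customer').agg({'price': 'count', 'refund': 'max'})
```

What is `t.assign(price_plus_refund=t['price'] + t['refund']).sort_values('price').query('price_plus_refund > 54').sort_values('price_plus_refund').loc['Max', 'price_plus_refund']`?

88

group by customer: count(price), max(refund):
          price  refund
customer               
Cal           2      52
Eli           1      11
Jon           1      56
Max           2      86
add column price_plus_refund = t['price'] + t['refund']:
          price  refund  price_plus_refund
customer                                  
Cal           2      52                 54
Eli           1      11                 12
Jon           1      56                 57
Max           2      86                 88
sort by price:
          price  refund  price_plus_refund
customer                                  
Eli           1      11                 12
Jon           1      56                 57
Cal           2      52                 54
Max           2      86                 88
filter rows where price_plus_refund > 54:
          price  refund  price_plus_refund
customer                                  
Jon           1      56                 57
Max           2      86                 88
sort by price_plus_refund:
          price  refund  price_plus_refund
customer                                  
Jon           1      56                 57
Max           2      86                 88
Hence 88.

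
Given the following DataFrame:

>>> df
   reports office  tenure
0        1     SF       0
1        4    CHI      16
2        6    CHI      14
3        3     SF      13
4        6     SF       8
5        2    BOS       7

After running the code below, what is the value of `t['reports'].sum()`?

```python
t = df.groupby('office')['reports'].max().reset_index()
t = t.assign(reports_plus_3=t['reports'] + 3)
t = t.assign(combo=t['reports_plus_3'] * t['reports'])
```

14

group by office, max of reports:
office
BOS    2
CHI    6
SF     6
Name: reports, dtype: int64
reset_index():
  office  reports
0    BOS        2
1    CHI        6
2     SF        6
add column reports_plus_3 = t['reports'] + 3:
  office  reports  reports_plus_3
0    BOS        2               5
1    CHI        6               9
2     SF        6               9
add column combo = t['reports_plus_3'] * t['reports']:
  office  reports  reports_plus_3  combo
0    BOS        2               5     10
1    CHI        6               9     54
2     SF        6               9     54
Hence 14.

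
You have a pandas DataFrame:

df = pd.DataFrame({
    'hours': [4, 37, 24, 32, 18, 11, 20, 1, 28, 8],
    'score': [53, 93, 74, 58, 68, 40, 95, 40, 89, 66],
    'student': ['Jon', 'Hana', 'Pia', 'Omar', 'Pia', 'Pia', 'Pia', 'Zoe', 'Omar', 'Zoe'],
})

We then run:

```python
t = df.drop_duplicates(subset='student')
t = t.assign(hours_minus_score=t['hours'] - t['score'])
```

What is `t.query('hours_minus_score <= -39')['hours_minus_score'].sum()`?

-194

drop duplicate student (keep=first):
   hours  score student
0      4     53     Jon
1     37     93    Hana
2     24     74     Pia
3     32     58    Omar
7      1     40     Zoe
add column hours_minus_score = t['hours'] - t['score']:
   hours  score student  hours_minus_score
0      4     53     Jon                -49
1     37     93    Hana                -56
2     24     74     Pia                -50
3     32     58    Omar                -26
7      1     40     Zoe                -39
filter rows where hours_minus_score <= -39:
   hours  score student  hours_minus_score
0      4     53     Jon                -49
1     37     93    Hana                -56
2     24     74     Pia                -50
7      1     40     Zoe                -39
sum of column 'hours_minus_score' → -194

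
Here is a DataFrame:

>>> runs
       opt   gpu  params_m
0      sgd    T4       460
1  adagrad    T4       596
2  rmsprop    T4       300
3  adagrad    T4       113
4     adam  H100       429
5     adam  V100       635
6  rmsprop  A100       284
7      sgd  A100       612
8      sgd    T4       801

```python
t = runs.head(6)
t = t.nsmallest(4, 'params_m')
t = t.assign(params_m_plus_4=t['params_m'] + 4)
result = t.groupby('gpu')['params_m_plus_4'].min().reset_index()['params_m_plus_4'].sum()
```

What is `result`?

550

take first 6 rows:
       opt   gpu  params_m
0      sgd    T4       460
1  adagrad    T4       596
2  rmsprop    T4       300
3  adagrad    T4       113
4     adam  H100       429
5     adam  V100       635
take 4 rows with smallest params_m:
       opt   gpu  params_m
3  adagrad    T4       113
2  rmsprop    T4       300
4     adam  H100       429
0      sgd    T4       460
add column params_m_plus_4 = t['params_m'] + 4:
       opt   gpu  params_m  params_m_plus_4
3  adagrad    T4       113              117
2  rmsprop    T4       300              304
4     adam  H100       429              433
0      sgd    T4       460              464
group by gpu, min of params_m_plus_4:
gpu
H100    433
T4      117
Name: params_m_plus_4, dtype: int64
reset_index():
    gpu  params_m_plus_4
0  H100              433
1    T4              117
Taking the sum of column 'params_m_plus_4' gives 550.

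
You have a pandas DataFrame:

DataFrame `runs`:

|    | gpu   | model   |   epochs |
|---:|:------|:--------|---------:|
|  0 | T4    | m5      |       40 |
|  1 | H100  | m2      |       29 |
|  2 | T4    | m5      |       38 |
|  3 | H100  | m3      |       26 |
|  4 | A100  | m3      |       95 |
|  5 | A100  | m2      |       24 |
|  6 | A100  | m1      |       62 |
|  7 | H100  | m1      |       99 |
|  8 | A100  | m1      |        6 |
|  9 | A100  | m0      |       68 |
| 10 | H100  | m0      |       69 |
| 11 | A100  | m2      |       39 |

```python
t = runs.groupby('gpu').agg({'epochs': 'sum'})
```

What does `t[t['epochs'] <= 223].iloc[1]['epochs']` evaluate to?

group by gpu, sum of epochs:
      epochs
gpu         
A100     294
H100     223
T4        78
filter rows where epochs <= 223:
      epochs
gpu         
H100     223
T4        78
value at position 1, column 'epochs' → 78

78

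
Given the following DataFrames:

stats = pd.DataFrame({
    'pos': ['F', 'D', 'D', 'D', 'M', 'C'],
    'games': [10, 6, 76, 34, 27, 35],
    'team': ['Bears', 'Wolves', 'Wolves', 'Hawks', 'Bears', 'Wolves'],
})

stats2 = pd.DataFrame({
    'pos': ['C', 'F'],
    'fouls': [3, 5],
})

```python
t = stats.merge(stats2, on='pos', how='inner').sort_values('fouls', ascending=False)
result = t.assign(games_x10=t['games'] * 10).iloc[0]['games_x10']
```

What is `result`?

100

merge on 'pos' (how='inner') → 2 rows:
  pos  games    team  fouls
0   F     10   Bears      5
1   C     35  Wolves      3
sort by fouls descending:
  pos  games    team  fouls
0   F     10   Bears      5
1   C     35  Wolves      3
add column games_x10 = t['games'] * 10:
  pos  games    team  fouls  games_x10
0   F     10   Bears      5        100
1   C     35  Wolves      3        350
value at position 0, column 'games_x10' → 100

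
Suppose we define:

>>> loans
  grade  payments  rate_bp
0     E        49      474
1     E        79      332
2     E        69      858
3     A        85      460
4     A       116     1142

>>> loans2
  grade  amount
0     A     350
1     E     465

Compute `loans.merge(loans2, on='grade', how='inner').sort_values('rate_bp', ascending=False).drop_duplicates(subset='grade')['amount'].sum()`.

815

merge on 'grade' (how='inner') → 5 rows:
  grade  payments  rate_bp  amount
0     E        49      474     465
1     E        79      332     465
2     E        69      858     465
3     A        85      460     350
4     A       116     1142     350
sort by rate_bp descending:
  grade  payments  rate_bp  amount
4     A       116     1142     350
2     E        69      858     465
0     E        49      474     465
3     A        85      460     350
1     E        79      332     465
drop duplicate grade (keep=first):
  grade  payments  rate_bp  amount
4     A       116     1142     350
2     E        69      858     465
Finally, sum of column 'amount' = 815.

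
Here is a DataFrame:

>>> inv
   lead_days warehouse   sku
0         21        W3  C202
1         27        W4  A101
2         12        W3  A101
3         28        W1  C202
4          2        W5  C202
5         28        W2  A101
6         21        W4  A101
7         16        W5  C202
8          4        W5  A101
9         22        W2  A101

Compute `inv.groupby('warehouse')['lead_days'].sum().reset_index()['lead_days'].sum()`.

group by warehouse, sum of lead_days:
warehouse
W1    28
W2    50
W3    33
W4    48
W5    22
Name: lead_days, dtype: int64
reset_index():
  warehouse  lead_days
0        W1         28
1        W2         50
2        W3         33
3        W4         48
4        W5         22
Hence 181.

181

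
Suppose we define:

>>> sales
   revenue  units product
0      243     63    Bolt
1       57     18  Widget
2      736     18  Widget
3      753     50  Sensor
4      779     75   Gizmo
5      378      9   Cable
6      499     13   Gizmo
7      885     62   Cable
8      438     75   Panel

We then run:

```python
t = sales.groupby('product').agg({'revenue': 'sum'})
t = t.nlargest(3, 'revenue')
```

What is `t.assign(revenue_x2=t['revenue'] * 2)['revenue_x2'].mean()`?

2222.66666667

group by product, sum of revenue:
         revenue
product         
Bolt         243
Cable       1263
Gizmo       1278
Panel        438
Sensor       753
Widget       793
take 3 rows with largest revenue:
         revenue
product         
Gizmo       1278
Cable       1263
Widget       793
add column revenue_x2 = t['revenue'] * 2:
         revenue  revenue_x2
product                     
Gizmo       1278        2556
Cable       1263        2526
Widget       793        1586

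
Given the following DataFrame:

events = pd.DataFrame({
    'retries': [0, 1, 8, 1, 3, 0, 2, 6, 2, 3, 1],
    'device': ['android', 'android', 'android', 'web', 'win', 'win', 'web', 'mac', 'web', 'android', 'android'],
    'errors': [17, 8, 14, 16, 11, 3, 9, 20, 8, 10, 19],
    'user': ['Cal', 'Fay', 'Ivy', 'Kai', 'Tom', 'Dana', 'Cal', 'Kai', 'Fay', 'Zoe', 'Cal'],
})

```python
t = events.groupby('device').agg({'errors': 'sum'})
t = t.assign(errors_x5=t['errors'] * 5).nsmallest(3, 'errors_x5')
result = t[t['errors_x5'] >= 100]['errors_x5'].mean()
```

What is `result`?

group by device, sum of errors:
         errors
device         
android      68
mac          20
web          33
win          14
add column errors_x5 = t['errors'] * 5:
         errors  errors_x5
device                    
android      68        340
mac          20        100
web          33        165
win          14         70
take 3 rows with smallest errors_x5:
        errors  errors_x5
device                   
win         14         70
mac         20        100
web         33        165
filter rows where errors_x5 >= 100:
        errors  errors_x5
device                   
mac         20        100
web         33        165
Reading off the mean of column 'errors_x5', we get 132.5.

132.5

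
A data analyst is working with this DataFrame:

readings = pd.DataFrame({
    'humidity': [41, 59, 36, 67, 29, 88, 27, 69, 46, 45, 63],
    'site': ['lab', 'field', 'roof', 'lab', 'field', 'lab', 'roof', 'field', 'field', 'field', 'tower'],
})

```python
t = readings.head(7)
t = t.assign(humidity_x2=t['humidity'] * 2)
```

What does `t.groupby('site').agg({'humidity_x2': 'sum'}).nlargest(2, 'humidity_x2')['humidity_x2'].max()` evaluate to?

392

take first 7 rows:
   humidity   site
0        41    lab
1        59  field
2        36   roof
3        67    lab
4        29  field
5        88    lab
6        27   roof
add column humidity_x2 = t['humidity'] * 2:
   humidity   site  humidity_x2
0        41    lab           82
1        59  field          118
2        36   roof           72
3        67    lab          134
4        29  field           58
5        88    lab          176
6        27   roof           54
group by site, sum of humidity_x2:
       humidity_x2
site              
field          176
lab            392
roof           126
take 2 rows with largest humidity_x2:
       humidity_x2
site              
lab            392
field          176
So max() = 392.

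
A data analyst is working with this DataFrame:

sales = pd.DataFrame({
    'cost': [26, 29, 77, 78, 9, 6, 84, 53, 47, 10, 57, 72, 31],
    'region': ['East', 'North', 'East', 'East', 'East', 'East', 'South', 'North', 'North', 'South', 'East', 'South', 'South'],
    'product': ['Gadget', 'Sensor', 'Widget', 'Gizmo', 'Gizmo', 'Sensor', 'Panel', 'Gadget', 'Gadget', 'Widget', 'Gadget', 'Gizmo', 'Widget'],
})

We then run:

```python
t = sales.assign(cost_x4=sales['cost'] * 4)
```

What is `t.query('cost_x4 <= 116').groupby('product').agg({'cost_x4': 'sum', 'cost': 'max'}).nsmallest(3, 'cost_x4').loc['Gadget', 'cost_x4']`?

104

add column cost_x4 = sales['cost'] * 4:
    cost region product  cost_x4
0     26   East  Gadget      104
1     29  North  Sensor      116
2     77   East  Widget      308
3     78   East   Gizmo      312
4      9   East   Gizmo       36
5      6   East  Sensor       24
6     84  South   Panel      336
7     53  North  Gadget      212
8     47  North  Gadget      188
9     10  South  Widget       40
10    57   East  Gadget      228
11    72  South   Gizmo      288
12    31  South  Widget      124
filter rows where cost_x4 <= 116:
   cost region product  cost_x4
0    26   East  Gadget      104
1    29  North  Sensor      116
4     9   East   Gizmo       36
5     6   East  Sensor       24
9    10  South  Widget       40
group by product: sum(cost_x4), max(cost):
         cost_x4  cost
product               
Gadget       104    26
Gizmo         36     9
Sensor       140    29
Widget        40    10
take 3 rows with smallest cost_x4:
         cost_x4  cost
product               
Gizmo         36     9
Widget        40    10
Gadget       104    26
Hence 104.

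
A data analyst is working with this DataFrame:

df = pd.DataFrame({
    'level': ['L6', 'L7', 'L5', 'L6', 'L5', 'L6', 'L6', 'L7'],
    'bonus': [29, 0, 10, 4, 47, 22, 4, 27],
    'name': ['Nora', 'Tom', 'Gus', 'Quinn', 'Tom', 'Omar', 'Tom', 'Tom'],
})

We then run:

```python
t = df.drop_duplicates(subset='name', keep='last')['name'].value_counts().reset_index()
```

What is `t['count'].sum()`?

5

drop duplicate name (keep=last):
  level  bonus   name
0    L6     29   Nora
2    L5     10    Gus
3    L6      4  Quinn
5    L6     22   Omar
7    L7     27    Tom
value_counts of name:
name
Nora     1
Gus      1
Quinn    1
Omar     1
Tom      1
Name: count, dtype: int64
reset_index():
    name  count
0   Nora      1
1    Gus      1
2  Quinn      1
3   Omar      1
4    Tom      1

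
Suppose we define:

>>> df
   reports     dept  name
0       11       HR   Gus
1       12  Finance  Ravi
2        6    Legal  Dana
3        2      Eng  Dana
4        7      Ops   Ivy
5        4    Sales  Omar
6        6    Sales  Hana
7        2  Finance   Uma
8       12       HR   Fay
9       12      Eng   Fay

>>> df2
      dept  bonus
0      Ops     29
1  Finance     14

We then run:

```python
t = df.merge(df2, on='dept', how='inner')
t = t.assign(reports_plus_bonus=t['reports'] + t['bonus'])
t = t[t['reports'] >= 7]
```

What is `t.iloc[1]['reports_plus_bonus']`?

36

merge on 'dept' (how='inner') → 3 rows:
   reports     dept  name  bonus
0       12  Finance  Ravi     14
1        7      Ops   Ivy     29
2        2  Finance   Uma     14
add column reports_plus_bonus = t['reports'] + t['bonus']:
   reports     dept  name  bonus  reports_plus_bonus
0       12  Finance  Ravi     14                  26
1        7      Ops   Ivy     29                  36
2        2  Finance   Uma     14                  16
filter rows where reports >= 7:
   reports     dept  name  bonus  reports_plus_bonus
0       12  Finance  Ravi     14                  26
1        7      Ops   Ivy     29                  36
The value at position 1, column 'reports_plus_bonus' is 36.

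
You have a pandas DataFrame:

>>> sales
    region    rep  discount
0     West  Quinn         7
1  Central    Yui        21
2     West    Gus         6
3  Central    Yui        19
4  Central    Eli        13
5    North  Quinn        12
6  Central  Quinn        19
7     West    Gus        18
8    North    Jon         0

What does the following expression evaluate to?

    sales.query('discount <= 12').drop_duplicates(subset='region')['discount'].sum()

filter rows where discount <= 12:
  region    rep  discount
0   West  Quinn         7
2   West    Gus         6
5  North  Quinn        12
8  North    Jon         0
drop duplicate region (keep=first):
  region    rep  discount
0   West  Quinn         7
5  North  Quinn        12
Hence 19.

19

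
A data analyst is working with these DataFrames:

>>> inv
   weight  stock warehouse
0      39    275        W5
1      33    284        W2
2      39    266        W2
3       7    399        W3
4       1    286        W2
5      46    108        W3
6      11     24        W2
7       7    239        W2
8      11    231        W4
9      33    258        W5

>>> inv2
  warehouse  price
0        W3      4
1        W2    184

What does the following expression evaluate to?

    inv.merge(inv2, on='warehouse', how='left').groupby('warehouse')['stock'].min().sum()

621

merge on 'warehouse' (how='left') → 10 rows:
   weight  stock warehouse  price
0      39    275        W5    NaN
1      33    284        W2  184.0
2      39    266        W2  184.0
3       7    399        W3    4.0
4       1    286        W2  184.0
5      46    108        W3    4.0
6      11     24        W2  184.0
7       7    239        W2  184.0
8      11    231        W4    NaN
9      33    258        W5    NaN
group by warehouse, min of stock:
warehouse
W2     24
W3    108
W4    231
W5    258
Name: stock, dtype: int64
So sum() = 621.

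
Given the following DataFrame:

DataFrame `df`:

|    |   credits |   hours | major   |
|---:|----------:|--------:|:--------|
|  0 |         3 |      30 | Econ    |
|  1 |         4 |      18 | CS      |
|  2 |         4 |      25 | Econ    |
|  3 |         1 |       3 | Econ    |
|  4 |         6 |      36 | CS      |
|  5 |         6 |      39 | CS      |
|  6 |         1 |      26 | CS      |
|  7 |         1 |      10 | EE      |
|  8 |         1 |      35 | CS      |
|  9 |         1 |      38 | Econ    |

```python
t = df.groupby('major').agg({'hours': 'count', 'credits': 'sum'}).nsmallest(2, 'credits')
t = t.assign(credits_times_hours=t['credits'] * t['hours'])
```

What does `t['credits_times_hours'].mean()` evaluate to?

group by major: count(hours), sum(credits):
       hours  credits
major                
CS         5       18
EE         1        1
Econ       4        9
take 2 rows with smallest credits:
       hours  credits
major                
EE         1        1
Econ       4        9
add column credits_times_hours = t['credits'] * t['hours']:
       hours  credits  credits_times_hours
major                                     
EE         1        1                    1
Econ       4        9                   36
Taking the mean of column 'credits_times_hours' gives 18.5.

18.5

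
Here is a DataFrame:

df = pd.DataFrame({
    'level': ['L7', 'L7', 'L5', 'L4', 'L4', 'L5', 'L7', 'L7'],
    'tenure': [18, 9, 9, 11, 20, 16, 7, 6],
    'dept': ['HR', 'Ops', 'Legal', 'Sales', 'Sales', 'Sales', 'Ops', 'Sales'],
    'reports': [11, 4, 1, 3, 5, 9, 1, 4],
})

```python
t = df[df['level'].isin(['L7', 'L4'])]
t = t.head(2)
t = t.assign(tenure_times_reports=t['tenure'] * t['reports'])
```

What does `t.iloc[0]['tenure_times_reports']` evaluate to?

filter rows where level in ['L7', 'L4']:
  level  tenure   dept  reports
0    L7      18     HR       11
1    L7       9    Ops        4
3    L4      11  Sales        3
4    L4      20  Sales        5
6    L7       7    Ops        1
7    L7       6  Sales        4
take first 2 rows:
  level  tenure dept  reports
0    L7      18   HR       11
1    L7       9  Ops        4
add column tenure_times_reports = t['tenure'] * t['reports']:
  level  tenure dept  reports  tenure_times_reports
0    L7      18   HR       11                   198
1    L7       9  Ops        4                    36

198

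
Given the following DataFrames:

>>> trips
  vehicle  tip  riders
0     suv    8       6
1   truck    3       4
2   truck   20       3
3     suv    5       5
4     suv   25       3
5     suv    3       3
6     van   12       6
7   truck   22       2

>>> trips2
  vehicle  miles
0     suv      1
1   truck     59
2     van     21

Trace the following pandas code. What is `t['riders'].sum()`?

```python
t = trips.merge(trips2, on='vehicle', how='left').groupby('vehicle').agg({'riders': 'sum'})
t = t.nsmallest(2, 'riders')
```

merge on 'vehicle' (how='left') → 8 rows:
  vehicle  tip  riders  miles
0     suv    8       6      1
1   truck    3       4     59
2   truck   20       3     59
3     suv    5       5      1
4     suv   25       3      1
5     suv    3       3      1
6     van   12       6     21
7   truck   22       2     59
group by vehicle, sum of riders:
         riders
vehicle        
suv          17
truck         9
van           6
take 2 rows with smallest riders:
         riders
vehicle        
van           6
truck         9

15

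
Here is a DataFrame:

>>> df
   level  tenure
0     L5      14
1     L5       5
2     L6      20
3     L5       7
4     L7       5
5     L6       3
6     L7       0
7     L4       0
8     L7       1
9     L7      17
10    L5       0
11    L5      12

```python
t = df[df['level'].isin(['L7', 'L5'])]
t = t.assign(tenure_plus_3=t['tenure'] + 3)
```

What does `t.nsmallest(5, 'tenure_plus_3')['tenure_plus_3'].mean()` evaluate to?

filter rows where level in ['L7', 'L5']:
   level  tenure
0     L5      14
1     L5       5
3     L5       7
4     L7       5
6     L7       0
8     L7       1
9     L7      17
10    L5       0
11    L5      12
add column tenure_plus_3 = t['tenure'] + 3:
   level  tenure  tenure_plus_3
0     L5      14             17
1     L5       5              8
3     L5       7             10
4     L7       5              8
6     L7       0              3
8     L7       1              4
9     L7      17             20
10    L5       0              3
11    L5      12             15
take 5 rows with smallest tenure_plus_3:
   level  tenure  tenure_plus_3
6     L7       0              3
10    L5       0              3
8     L7       1              4
1     L5       5              8
4     L7       5              8

5.2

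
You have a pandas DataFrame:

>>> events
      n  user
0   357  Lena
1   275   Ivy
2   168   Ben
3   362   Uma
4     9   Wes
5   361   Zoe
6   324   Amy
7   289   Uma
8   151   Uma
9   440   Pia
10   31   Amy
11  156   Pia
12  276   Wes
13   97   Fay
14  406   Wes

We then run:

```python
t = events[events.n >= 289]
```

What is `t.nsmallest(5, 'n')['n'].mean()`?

338.6

filter rows where n >= 289:
      n  user
0   357  Lena
3   362   Uma
5   361   Zoe
6   324   Amy
7   289   Uma
9   440   Pia
14  406   Wes
take 5 rows with smallest n:
     n  user
7  289   Uma
6  324   Amy
0  357  Lena
5  361   Zoe
3  362   Uma
Taking the mean of column 'n' gives 338.6.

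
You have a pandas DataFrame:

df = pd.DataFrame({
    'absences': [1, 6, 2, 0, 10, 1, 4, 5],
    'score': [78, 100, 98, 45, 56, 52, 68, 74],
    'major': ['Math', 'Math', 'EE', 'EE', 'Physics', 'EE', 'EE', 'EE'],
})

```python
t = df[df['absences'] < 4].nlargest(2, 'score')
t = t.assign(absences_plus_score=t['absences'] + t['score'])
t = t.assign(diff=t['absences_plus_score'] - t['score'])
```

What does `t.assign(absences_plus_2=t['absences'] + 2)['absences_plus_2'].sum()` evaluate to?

filter rows where absences < 4:
   absences  score major
0         1     78  Math
2         2     98    EE
3         0     45    EE
5         1     52    EE
take 2 rows with largest score:
   absences  score major
2         2     98    EE
0         1     78  Math
add column absences_plus_score = t['absences'] + t['score']:
   absences  score major  absences_plus_score
2         2     98    EE                  100
0         1     78  Math                   79
add column diff = t['absences_plus_score'] - t['score']:
   absences  score major  absences_plus_score  diff
2         2     98    EE                  100     2
0         1     78  Math                   79     1
add column absences_plus_2 = t['absences'] + 2:
   absences  score major  absences_plus_score  diff  absences_plus_2
2         2     98    EE                  100     2                4
0         1     78  Math                   79     1                3

7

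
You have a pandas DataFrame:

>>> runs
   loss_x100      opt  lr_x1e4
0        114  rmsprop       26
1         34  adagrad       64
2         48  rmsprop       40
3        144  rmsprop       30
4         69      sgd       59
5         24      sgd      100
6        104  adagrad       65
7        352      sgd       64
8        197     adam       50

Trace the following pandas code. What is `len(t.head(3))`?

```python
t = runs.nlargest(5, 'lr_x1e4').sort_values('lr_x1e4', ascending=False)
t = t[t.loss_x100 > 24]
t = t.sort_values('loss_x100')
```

3

take 5 rows with largest lr_x1e4:
   loss_x100      opt  lr_x1e4
5         24      sgd      100
6        104  adagrad       65
1         34  adagrad       64
7        352      sgd       64
4         69      sgd       59
sort by lr_x1e4 descending:
   loss_x100      opt  lr_x1e4
5         24      sgd      100
6        104  adagrad       65
1         34  adagrad       64
7        352      sgd       64
4         69      sgd       59
filter rows where loss_x100 > 24:
   loss_x100      opt  lr_x1e4
6        104  adagrad       65
1         34  adagrad       64
7        352      sgd       64
4         69      sgd       59
sort by loss_x100:
   loss_x100      opt  lr_x1e4
1         34  adagrad       64
4         69      sgd       59
6        104  adagrad       65
7        352      sgd       64
take first 3 rows:
   loss_x100      opt  lr_x1e4
1         34  adagrad       64
4         69      sgd       59
6        104  adagrad       65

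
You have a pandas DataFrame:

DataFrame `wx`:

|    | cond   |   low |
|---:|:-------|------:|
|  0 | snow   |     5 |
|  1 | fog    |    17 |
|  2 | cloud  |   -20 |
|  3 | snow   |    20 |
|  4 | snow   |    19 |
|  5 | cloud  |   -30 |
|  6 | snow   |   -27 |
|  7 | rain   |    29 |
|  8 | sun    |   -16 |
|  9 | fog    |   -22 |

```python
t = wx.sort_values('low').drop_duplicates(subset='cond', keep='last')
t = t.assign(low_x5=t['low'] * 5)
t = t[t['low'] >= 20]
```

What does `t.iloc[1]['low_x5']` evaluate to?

sort by low:
    cond  low
5  cloud  -30
6   snow  -27
9    fog  -22
2  cloud  -20
8    sun  -16
0   snow    5
1    fog   17
4   snow   19
3   snow   20
7   rain   29
drop duplicate cond (keep=last):
    cond  low
2  cloud  -20
8    sun  -16
1    fog   17
3   snow   20
7   rain   29
add column low_x5 = t['low'] * 5:
    cond  low  low_x5
2  cloud  -20    -100
8    sun  -16     -80
1    fog   17      85
3   snow   20     100
7   rain   29     145
filter rows where low >= 20:
   cond  low  low_x5
3  snow   20     100
7  rain   29     145

145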